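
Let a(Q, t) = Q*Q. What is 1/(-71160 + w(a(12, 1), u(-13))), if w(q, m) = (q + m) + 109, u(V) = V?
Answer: -1/70920 ≈ -1.4100e-5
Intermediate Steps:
a(Q, t) = Q²
w(q, m) = 109 + m + q (w(q, m) = (m + q) + 109 = 109 + m + q)
1/(-71160 + w(a(12, 1), u(-13))) = 1/(-71160 + (109 - 13 + 12²)) = 1/(-71160 + (109 - 13 + 144)) = 1/(-71160 + 240) = 1/(-70920) = -1/70920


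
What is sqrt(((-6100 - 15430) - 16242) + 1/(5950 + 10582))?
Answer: 3*I*sqrt(286759802611)/8266 ≈ 194.35*I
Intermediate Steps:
sqrt(((-6100 - 15430) - 16242) + 1/(5950 + 10582)) = sqrt((-21530 - 16242) + 1/16532) = sqrt(-37772 + 1/16532) = sqrt(-624446703/16532) = 3*I*sqrt(286759802611)/8266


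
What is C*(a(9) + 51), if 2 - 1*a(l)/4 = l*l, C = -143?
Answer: 37895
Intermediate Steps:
a(l) = 8 - 4*l² (a(l) = 8 - 4*l*l = 8 - 4*l²)
C*(a(9) + 51) = -143*((8 - 4*9²) + 51) = -143*((8 - 4*81) + 51) = -143*((8 - 324) + 51) = -143*(-316 + 51) = -143*(-265) = 37895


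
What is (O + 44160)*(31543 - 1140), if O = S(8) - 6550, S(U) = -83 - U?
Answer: 1140690157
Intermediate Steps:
O = -6641 (O = (-83 - 1*8) - 6550 = (-83 - 8) - 6550 = -91 - 6550 = -6641)
(O + 44160)*(31543 - 1140) = (-6641 + 44160)*(31543 - 1140) = 37519*30403 = 1140690157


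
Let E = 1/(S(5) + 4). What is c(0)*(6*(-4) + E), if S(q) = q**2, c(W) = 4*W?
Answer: 0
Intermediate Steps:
E = 1/29 (E = 1/(5**2 + 4) = 1/(25 + 4) = 1/29 ≈ 0.034483)
c(0)*(6*(-4) + E) = (4*0)*(6*(-4) + 1/29) = 0*(-24 + 1/29) = 0*(-695/29) = 0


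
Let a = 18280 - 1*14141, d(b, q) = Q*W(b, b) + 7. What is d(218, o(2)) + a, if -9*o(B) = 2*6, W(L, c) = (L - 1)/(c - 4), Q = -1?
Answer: 887027/214 ≈ 4145.0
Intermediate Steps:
W(L, c) = (-1 + L)/(-4 + c)
o(B) = -4/3 (o(B) = -2*6/9 = -1/9*12 = -4/3)
d(b, q) = 7 - (-1 + b)/(-4 + b) (d(b, q) = -(-1 + b)/(-4 + b) + 7 = 7 - (-1 + b)/(-4 + b))
a = 4139 (a = 18280 - 14141 = 4139)
d(218, o(2)) + a = 3*(-9 + 2*218)/(-4 + 218) + 4139 = 3*(-9 + 436)/214 + 4139 = 3*(1/214)*427 + 4139 = 1281/214 + 4139 = 887027/214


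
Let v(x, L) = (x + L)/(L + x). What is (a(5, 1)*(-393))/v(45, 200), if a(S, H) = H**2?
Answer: -393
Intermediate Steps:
v(x, L) = 1 (v(x, L) = (L + x)/(L + x) = 1)
(a(5, 1)*(-393))/v(45, 200) = (1**2*(-393))/1 = (1*(-393))*1 = -393*1 = -393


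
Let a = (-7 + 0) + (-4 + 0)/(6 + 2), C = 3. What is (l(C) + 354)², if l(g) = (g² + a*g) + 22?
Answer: 525625/4 ≈ 1.3141e+5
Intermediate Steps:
a = -15/2 (a = -7 - 4/8 = -7 - 4*⅛ = -7 - ½ = -15/2 ≈ -7.5000)
l(g) = 22 + g² - 15*g/2 (l(g) = (g² - 15*g/2) + 22 = 22 + g² - 15*g/2)
(l(C) + 354)² = ((22 + 3² - 15/2*3) + 354)² = ((22 + 9 - 45/2) + 354)² = (17/2 + 354)² = (725/2)² = 525625/4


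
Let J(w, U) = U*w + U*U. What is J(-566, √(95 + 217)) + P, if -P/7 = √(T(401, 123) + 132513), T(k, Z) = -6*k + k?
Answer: 312 - 1132*√78 - 14*√32627 ≈ -12214.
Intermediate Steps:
T(k, Z) = -5*k
J(w, U) = U² + U*w (J(w, U) = U*w + U² = U² + U*w)
P = -14*√32627 (P = -7*√(-5*401 + 132513) = -7*√(-2005 + 132513) = -14*√32627 ≈ -2528.8)
J(-566, √(95 + 217)) + P = √(95 + 217)*(√(95 + 217) - 566) - 14*√32627 = √312*(√312 - 566) - 14*√32627 = (2*√78)*(2*√78 - 566) - 14*√32627 = (2*√78)*(-566 + 2*√78) - 14*√32627 = 2*√78*(-566 + 2*√78) - 14*√32627 = -14*√32627 + 2*√78*(-566 + 2*√78)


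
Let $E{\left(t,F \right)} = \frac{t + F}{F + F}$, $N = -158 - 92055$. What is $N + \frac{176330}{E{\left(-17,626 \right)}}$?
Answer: $\frac{23515349}{87} \approx 2.7029 \cdot 10^{5}$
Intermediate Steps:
$N = -92213$ ($N = -158 - 92055 = -92213$)
$E{\left(t,F \right)} = \frac{F + t}{2 F}$
$N + \frac{176330}{E{\left(-17,626 \right)}} = -92213 + \frac{176330}{\frac{1}{2} \cdot \frac{1}{626} \left(626 - 17\right)} = -92213 + \frac{176330}{\frac{1}{2} \cdot \frac{1}{626} \cdot 609} = -92213 + \frac{176330}{\frac{609}{1252}} = -92213 + 176330 \cdot \frac{1252}{609} = -92213 + \frac{31537880}{87} = \frac{23515349}{87}$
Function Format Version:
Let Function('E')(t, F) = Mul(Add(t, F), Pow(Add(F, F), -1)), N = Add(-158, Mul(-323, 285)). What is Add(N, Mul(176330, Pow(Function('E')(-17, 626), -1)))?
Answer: Rational(23515349, 87) ≈ 2.7029e+5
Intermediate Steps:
N = -92213 (N = Add(-158, -92055) = -92213)
Function('E')(t, F) = Mul(Rational(1, 2), Pow(F, -1), Add(F, t)) (Function('E')(t, F) = Mul(Add(F, t), Pow(Mul(2, F), -1)) = Mul(Add(F, t), Mul(Rational(1, 2), Pow(F, -1))) = Mul(Rational(1, 2), Pow(F, -1), Add(F, t)))
Add(N, Mul(176330, Pow(Function('E')(-17, 626), -1))) = Add(-92213, Mul(176330, Pow(Mul(Rational(1, 2), Pow(626, -1), Add(626, -17)), -1))) = Add(-92213, Mul(176330, Pow(Mul(Rational(1, 2), Rational(1, 626), 609), -1))) = Add(-92213, Mul(176330, Pow(Rational(609, 1252), -1))) = Add(-92213, Mul(176330, Rational(1252, 609))) = Add(-92213, Rational(31537880, 87)) = Rational(23515349, 87)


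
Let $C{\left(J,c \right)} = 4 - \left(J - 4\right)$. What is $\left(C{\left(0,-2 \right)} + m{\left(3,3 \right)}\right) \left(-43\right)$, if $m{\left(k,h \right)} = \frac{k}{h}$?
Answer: $-387$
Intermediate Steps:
$C{\left(J,c \right)} = 8 - J$ ($C{\left(J,c \right)} = 4 - \left(-4 + J\right) = 8 - J$)
$\left(C{\left(0,-2 \right)} + m{\left(3,3 \right)}\right) \left(-43\right) = \left(\left(8 - 0\right) + \frac{3}{3}\right) \left(-43\right) = \left(\left(8 + 0\right) + 3 \cdot \frac{1}{3}\right) \left(-43\right) = \left(8 + 1\right) \left(-43\right) = 9 \left(-43\right) = -387$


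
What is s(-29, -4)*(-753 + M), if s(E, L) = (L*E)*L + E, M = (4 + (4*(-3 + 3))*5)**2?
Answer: 363341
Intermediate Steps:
M = 16 (M = (4 + (4*0)*5)**2 = (4 + 0*5)**2 = (4 + 0)**2 = 4**2 = 16)
s(E, L) = E + E*L**2 (s(E, L) = (E*L)*L + E = E*L**2 + E = E + E*L**2)
s(-29, -4)*(-753 + M) = (-29*(1 + (-4)**2))*(-753 + 16) = -29*(1 + 16)*(-737) = -29*17*(-737) = -493*(-737) = 363341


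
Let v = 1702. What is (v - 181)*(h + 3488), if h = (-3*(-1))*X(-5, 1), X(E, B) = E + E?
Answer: 5259618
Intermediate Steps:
X(E, B) = 2*E
h = -30 (h = (-3*(-1))*(2*(-5)) = 3*(-10) = -30)
(v - 181)*(h + 3488) = (1702 - 181)*(-30 + 3488) = 1521*3458 = 5259618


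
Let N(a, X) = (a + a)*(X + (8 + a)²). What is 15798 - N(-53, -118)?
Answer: 217940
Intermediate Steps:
N(a, X) = 2*a*(X + (8 + a)²) (N(a, X) = (2*a)*(X + (8 + a)²) = 2*a*(X + (8 + a)²))
15798 - N(-53, -118) = 15798 - 2*(-53)*(-118 + (8 - 53)²) = 15798 - 2*(-53)*(-118 + (-45)²) = 15798 - 2*(-53)*(-118 + 2025) = 15798 - 2*(-53)*1907 = 15798 - 1*(-202142) = 15798 + 202142 = 217940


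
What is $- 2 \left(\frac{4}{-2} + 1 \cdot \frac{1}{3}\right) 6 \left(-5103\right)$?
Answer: $-102060$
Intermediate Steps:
$- 2 \left(\frac{4}{-2} + 1 \cdot \frac{1}{3}\right) 6 \left(-5103\right) = - 2 \left(4 \left(- \frac{1}{2}\right) + 1 \cdot \frac{1}{3}\right) 6 \left(-5103\right) = - 2 \left(-2 + \frac{1}{3}\right) 6 \left(-5103\right) = \left(-2\right) \left(- \frac{5}{3}\right) 6 \left(-5103\right) = \frac{10}{3} \cdot 6 \left(-5103\right) = 20 \left(-5103\right) = -102060$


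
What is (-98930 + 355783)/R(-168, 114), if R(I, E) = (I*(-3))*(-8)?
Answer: -256853/4032 ≈ -63.704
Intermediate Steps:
R(I, E) = 24*I (R(I, E) = -3*I*(-8) = 24*I)
(-98930 + 355783)/R(-168, 114) = (-98930 + 355783)/((24*(-168))) = 256853/(-4032) = 256853*(-1/4032) = -256853/4032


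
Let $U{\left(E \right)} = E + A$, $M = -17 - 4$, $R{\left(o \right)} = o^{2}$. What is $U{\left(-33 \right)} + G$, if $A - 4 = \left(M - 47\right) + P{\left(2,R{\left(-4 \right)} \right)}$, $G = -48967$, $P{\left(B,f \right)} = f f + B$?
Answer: $-48806$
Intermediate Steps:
$P{\left(B,f \right)} = B + f^{2}$ ($P{\left(B,f \right)} = f^{2} + B = B + f^{2}$)
$M = -21$ ($M = -17 - 4 = -21$)
$A = 194$ ($A = 4 + \left(\left(-21 - 47\right) + \left(2 + \left(\left(-4\right)^{2}\right)^{2}\right)\right) = 4 + \left(-68 + \left(2 + 16^{2}\right)\right) = 4 + \left(-68 + \left(2 + 256\right)\right) = 4 + \left(-68 + 258\right) = 4 + 190 = 194$)
$U{\left(E \right)} = 194 + E$ ($U{\left(E \right)} = E + 194 = 194 + E$)
$U{\left(-33 \right)} + G = \left(194 - 33\right) - 48967 = 161 - 48967 = -48806$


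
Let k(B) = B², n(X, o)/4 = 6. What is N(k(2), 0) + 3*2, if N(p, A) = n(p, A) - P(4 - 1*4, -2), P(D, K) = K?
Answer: 32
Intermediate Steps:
n(X, o) = 24 (n(X, o) = 4*6 = 24)
N(p, A) = 26 (N(p, A) = 24 - 1*(-2) = 24 + 2 = 26)
N(k(2), 0) + 3*2 = 26 + 3*2 = 26 + 6 = 32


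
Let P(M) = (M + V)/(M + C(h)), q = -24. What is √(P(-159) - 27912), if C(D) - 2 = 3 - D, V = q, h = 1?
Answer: I*√670557435/155 ≈ 167.07*I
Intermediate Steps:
V = -24
C(D) = 5 - D (C(D) = 2 + (3 - D) = 5 - D)
P(M) = (-24 + M)/(4 + M) (P(M) = (M - 24)/(M + (5 - 1*1)) = (-24 + M)/(M + (5 - 1)) = (-24 + M)/(M + 4) = (-24 + M)/(4 + M))
√(P(-159) - 27912) = √((-24 - 159)/(4 - 159) - 27912) = √(-183/(-155) - 27912) = √(-1/155*(-183) - 27912) = √(183/155 - 27912) = √(-4326177/155) = I*√670557435/155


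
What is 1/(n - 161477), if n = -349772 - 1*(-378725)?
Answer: -1/132524 ≈ -7.5458e-6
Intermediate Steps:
n = 28953 (n = -349772 + 378725 = 28953)
1/(n - 161477) = 1/(28953 - 161477) = 1/(-132524) = -1/132524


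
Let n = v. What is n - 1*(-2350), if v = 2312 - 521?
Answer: 4141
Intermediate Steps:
v = 1791
n = 1791
n - 1*(-2350) = 1791 - 1*(-2350) = 1791 + 2350 = 4141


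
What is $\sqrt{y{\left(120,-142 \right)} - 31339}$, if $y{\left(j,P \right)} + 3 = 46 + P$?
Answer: $i \sqrt{31438} \approx 177.31 i$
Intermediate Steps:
$y{\left(j,P \right)} = 43 + P$ ($y{\left(j,P \right)} = -3 + \left(46 + P\right) = 43 + P$)
$\sqrt{y{\left(120,-142 \right)} - 31339} = \sqrt{\left(43 - 142\right) - 31339} = \sqrt{-99 - 31339} = \sqrt{-31438} = i \sqrt{31438}$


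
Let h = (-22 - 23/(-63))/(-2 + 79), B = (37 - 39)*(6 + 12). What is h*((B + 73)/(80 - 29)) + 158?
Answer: 39038927/247401 ≈ 157.80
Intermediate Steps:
B = -36 (B = -2*18 = -36)
h = -1363/4851 (h = (-22 - 23*(-1/63))/77 = (-22 + 23/63)*(1/77) = -1363/63*1/77 = -1363/4851 ≈ -0.28097)
h*((B + 73)/(80 - 29)) + 158 = -1363*(-36 + 73)/(4851*(80 - 29)) + 158 = -50431/(4851*51) + 158 = -1363/4851*37/51 + 158 = -50431/247401 + 158 = 39038927/247401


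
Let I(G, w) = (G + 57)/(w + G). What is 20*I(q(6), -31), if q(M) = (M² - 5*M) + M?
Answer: -1380/19 ≈ -72.632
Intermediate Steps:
q(M) = M² - 4*M
I(G, w) = (57 + G)/(G + w)
20*I(q(6), -31) = 20*((57 + 6*(-4 + 6))/(6*(-4 + 6) - 31)) = 20*((57 + 6*2)/(6*2 - 31)) = 20*((57 + 12)/(12 - 31)) = 20*(69/(-19)) = 20*(-1/19*69) = 20*(-69/19) = -1380/19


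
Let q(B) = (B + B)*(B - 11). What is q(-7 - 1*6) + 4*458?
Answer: 2456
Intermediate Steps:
q(B) = 2*B*(-11 + B) (q(B) = (2*B)*(-11 + B) = 2*B*(-11 + B))
q(-7 - 1*6) + 4*458 = 2*(-7 - 1*6)*(-11 + (-7 - 1*6)) + 4*458 = 2*(-7 - 6)*(-11 + (-7 - 6)) + 1832 = 2*(-13)*(-11 - 13) + 1832 = 2*(-13)*(-24) + 1832 = 624 + 1832 = 2456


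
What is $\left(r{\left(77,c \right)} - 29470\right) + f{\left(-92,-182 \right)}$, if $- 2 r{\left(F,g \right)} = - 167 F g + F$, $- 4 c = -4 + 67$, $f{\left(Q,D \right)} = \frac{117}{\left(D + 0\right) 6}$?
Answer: $- \frac{7323301}{56} \approx -1.3077 \cdot 10^{5}$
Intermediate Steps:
$f{\left(Q,D \right)} = \frac{39}{2 D}$ ($f{\left(Q,D \right)} = \frac{117}{D 6} = \frac{117}{6 D} = 117 \frac{1}{6 D} = \frac{39}{2 D}$)
$c = - \frac{63}{4}$ ($c = - \frac{-4 + 67}{4} = \left(- \frac{1}{4}\right) 63 = - \frac{63}{4} \approx -15.75$)
$r{\left(F,g \right)} = - \frac{F}{2} + \frac{167 F g}{2}$ ($r{\left(F,g \right)} = - \frac{- 167 F g + F}{2} = - \frac{F - 167 F g}{2} = - \frac{F}{2} + \frac{167 F g}{2}$)
$\left(r{\left(77,c \right)} - 29470\right) + f{\left(-92,-182 \right)} = \left(\frac{1}{2} \cdot 77 \left(-1 + 167 \left(- \frac{63}{4}\right)\right) - 29470\right) + \frac{39}{2 \left(-182\right)} = \left(\frac{1}{2} \cdot 77 \left(-1 - \frac{10521}{4}\right) - 29470\right) + \frac{39}{2} \left(- \frac{1}{182}\right) = \left(\frac{1}{2} \cdot 77 \left(- \frac{10525}{4}\right) - 29470\right) - \frac{3}{28} = \left(- \frac{810425}{8} - 29470\right) - \frac{3}{28} = - \frac{1046185}{8} - \frac{3}{28} = - \frac{7323301}{56}$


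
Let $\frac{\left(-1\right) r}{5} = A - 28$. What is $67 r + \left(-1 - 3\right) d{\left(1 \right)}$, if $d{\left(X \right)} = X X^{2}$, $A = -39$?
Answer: $22441$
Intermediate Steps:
$r = 335$ ($r = - 5 \left(-39 - 28\right) = \left(-5\right) \left(-67\right) = 335$)
$d{\left(X \right)} = X^{3}$
$67 r + \left(-1 - 3\right) d{\left(1 \right)} = 67 \cdot 335 + \left(-1 - 3\right) 1^{3} = 22445 - 4 = 22441$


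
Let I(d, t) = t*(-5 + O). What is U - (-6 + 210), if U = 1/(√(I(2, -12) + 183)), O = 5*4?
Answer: -204 + √3/3 ≈ -203.42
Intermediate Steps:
O = 20
I(d, t) = 15*t (I(d, t) = t*(-5 + 20) = t*15 = 15*t)
U = √3/3 (U = 1/(√(15*(-12) + 183)) = 1/(√(-180 + 183)) = 1/(√3) = √3/3 ≈ 0.57735)
U - (-6 + 210) = √3/3 - (-6 + 210) = √3/3 - 1*204 = √3/3 - 204 = -204 + √3/3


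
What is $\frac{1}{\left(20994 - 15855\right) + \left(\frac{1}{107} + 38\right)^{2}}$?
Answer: $\frac{11449}{75376900} \approx 0.00015189$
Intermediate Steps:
$\frac{1}{\left(20994 - 15855\right) + \left(\frac{1}{107} + 38\right)^{2}} = \frac{1}{5139 + \left(\frac{1}{107} + 38\right)^{2}} = \frac{1}{5139 + \left(\frac{4067}{107}\right)^{2}} = \frac{1}{5139 + \frac{16540489}{11449}} = \frac{1}{\frac{75376900}{11449}} = \frac{11449}{75376900}$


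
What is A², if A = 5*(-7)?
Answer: 1225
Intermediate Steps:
A = -35
A² = (-35)² = 1225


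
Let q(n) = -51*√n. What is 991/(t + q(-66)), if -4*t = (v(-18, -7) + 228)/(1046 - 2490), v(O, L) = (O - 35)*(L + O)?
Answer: 8889396848/5727153717025 + 1686157737216*I*√66/5727153717025 ≈ 0.0015521 + 2.3918*I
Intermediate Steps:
v(O, L) = (-35 + O)*(L + O)
t = 1553/5776 (t = -(((-18)² - 35*(-7) - 35*(-18) - 7*(-18)) + 228)/(4*(1046 - 2490)) = -((324 + 245 + 630 + 126) + 228)/(4*(-1444)) = -(1325 + 228)*(-1)/(4*1444) = -1553*(-1)/(4*1444) = -¼*(-1553/1444) = 1553/5776 ≈ 0.26887)
991/(t + q(-66)) = 991/(1553/5776 - 51*I*√66)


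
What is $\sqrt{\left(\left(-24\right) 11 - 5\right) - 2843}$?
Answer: $2 i \sqrt{778} \approx 55.785 i$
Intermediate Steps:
$\sqrt{\left(\left(-24\right) 11 - 5\right) - 2843} = \sqrt{\left(-264 - 5\right) - 2843} = \sqrt{-269 - 2843} = \sqrt{-3112} = 2 i \sqrt{778}$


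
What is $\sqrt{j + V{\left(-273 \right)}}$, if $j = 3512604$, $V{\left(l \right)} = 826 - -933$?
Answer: $\sqrt{3514363} \approx 1874.7$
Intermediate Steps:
$V{\left(l \right)} = 1759$ ($V{\left(l \right)} = 826 + 933 = 1759$)
$\sqrt{j + V{\left(-273 \right)}} = \sqrt{3512604 + 1759} = \sqrt{3514363}$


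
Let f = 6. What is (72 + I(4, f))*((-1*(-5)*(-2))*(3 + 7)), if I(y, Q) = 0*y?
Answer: -7200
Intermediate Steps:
I(y, Q) = 0
(72 + I(4, f))*((-1*(-5)*(-2))*(3 + 7)) = (72 + 0)*((-1*(-5)*(-2))*(3 + 7)) = 72*((5*(-2))*10) = 72*(-10*10) = 72*(-100) = -7200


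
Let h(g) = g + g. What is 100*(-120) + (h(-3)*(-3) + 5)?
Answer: -11977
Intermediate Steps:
h(g) = 2*g
100*(-120) + (h(-3)*(-3) + 5) = 100*(-120) + ((2*(-3))*(-3) + 5) = -12000 + (-6*(-3) + 5) = -12000 + (18 + 5) = -12000 + 23 = -11977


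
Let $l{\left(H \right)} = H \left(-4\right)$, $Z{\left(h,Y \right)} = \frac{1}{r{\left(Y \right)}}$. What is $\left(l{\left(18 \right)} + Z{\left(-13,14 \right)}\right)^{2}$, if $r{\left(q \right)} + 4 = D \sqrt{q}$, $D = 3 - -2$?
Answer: $\frac{289057143}{55778} - \frac{60110 \sqrt{14}}{27889} \approx 5174.2$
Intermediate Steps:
$D = 5$ ($D = 3 + 2 = 5$)
$r{\left(q \right)} = -4 + 5 \sqrt{q}$
$Z{\left(h,Y \right)} = \frac{1}{-4 + 5 \sqrt{Y}}$
$l{\left(H \right)} = - 4 H$
$\left(l{\left(18 \right)} + Z{\left(-13,14 \right)}\right)^{2} = \left(\left(-4\right) 18 + \frac{1}{-4 + 5 \sqrt{14}}\right)^{2} = \left(-72 + \frac{1}{-4 + 5 \sqrt{14}}\right)^{2}$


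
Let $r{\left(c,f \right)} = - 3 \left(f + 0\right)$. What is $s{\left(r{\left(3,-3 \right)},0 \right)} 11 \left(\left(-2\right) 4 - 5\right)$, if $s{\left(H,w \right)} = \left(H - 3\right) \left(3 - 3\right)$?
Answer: $0$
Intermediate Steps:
$r{\left(c,f \right)} = - 3 f$
$s{\left(H,w \right)} = 0$ ($s{\left(H,w \right)} = \left(-3 + H\right) 0 = 0$)
$s{\left(r{\left(3,-3 \right)},0 \right)} 11 \left(\left(-2\right) 4 - 5\right) = 0 \cdot 11 \left(\left(-2\right) 4 - 5\right) = 0 \left(-8 - 5\right) = 0 \left(-13\right) = 0$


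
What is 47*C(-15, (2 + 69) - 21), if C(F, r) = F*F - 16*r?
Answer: -27025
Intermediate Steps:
C(F, r) = F**2 - 16*r
47*C(-15, (2 + 69) - 21) = 47*((-15)**2 - 16*((2 + 69) - 21)) = 47*(225 - 16*(71 - 21)) = 47*(225 - 16*50) = 47*(225 - 800) = 47*(-575) = -27025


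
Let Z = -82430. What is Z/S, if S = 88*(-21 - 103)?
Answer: 41215/5456 ≈ 7.5541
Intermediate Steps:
S = -10912 (S = 88*(-124) = -10912)
Z/S = -82430/(-10912) = -82430*(-1/10912) = 41215/5456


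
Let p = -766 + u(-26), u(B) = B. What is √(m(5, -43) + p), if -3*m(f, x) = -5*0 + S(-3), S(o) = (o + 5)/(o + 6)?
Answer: I*√7130/3 ≈ 28.146*I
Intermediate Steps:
S(o) = (5 + o)/(6 + o)
p = -792 (p = -766 - 26 = -792)
m(f, x) = -2/9 (m(f, x) = -(-5*0 + (5 - 3)/(6 - 3))/3 = -(0 + 2/3)/3 = -(0 + (⅓)*2)/3 = -(0 + ⅔)/3 = -⅓*⅔ = -2/9)
√(m(5, -43) + p) = √(-2/9 - 792) = √(-7130/9) = I*√7130/3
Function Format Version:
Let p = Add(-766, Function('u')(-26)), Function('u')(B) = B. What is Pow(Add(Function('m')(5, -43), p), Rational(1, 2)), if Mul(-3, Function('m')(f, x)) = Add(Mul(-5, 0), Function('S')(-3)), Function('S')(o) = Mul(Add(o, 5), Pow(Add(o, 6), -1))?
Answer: Mul(Rational(1, 3), I, Pow(7130, Rational(1, 2))) ≈ Mul(28.146, I)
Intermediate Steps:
Function('S')(o) = Mul(Pow(Add(6, o), -1), Add(5, o)) (Function('S')(o) = Mul(Add(5, o), Pow(Add(6, o), -1)) = Mul(Pow(Add(6, o), -1), Add(5, o)))
p = -792 (p = Add(-766, -26) = -792)
Function('m')(f, x) = Rational(-2, 9) (Function('m')(f, x) = Mul(Rational(-1, 3), Add(Mul(-5, 0), Mul(Pow(Add(6, -3), -1), Add(5, -3)))) = Mul(Rational(-1, 3), Add(0, Mul(Pow(3, -1), 2))) = Mul(Rational(-1, 3), Add(0, Mul(Rational(1, 3), 2))) = Mul(Rational(-1, 3), Add(0, Rational(2, 3))) = Mul(Rational(-1, 3), Rational(2, 3)) = Rational(-2, 9))
Pow(Add(Function('m')(5, -43), p), Rational(1, 2)) = Pow(Add(Rational(-2, 9), -792), Rational(1, 2)) = Pow(Rational(-7130, 9), Rational(1, 2)) = Mul(Rational(1, 3), I, Pow(7130, Rational(1, 2)))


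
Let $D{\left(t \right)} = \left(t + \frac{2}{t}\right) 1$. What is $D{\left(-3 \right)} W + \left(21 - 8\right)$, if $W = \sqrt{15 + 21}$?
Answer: $-9$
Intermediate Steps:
$W = 6$ ($W = \sqrt{36} = 6$)
$D{\left(t \right)} = t + \frac{2}{t}$
$D{\left(-3 \right)} W + \left(21 - 8\right) = \left(-3 + \frac{2}{-3}\right) 6 + \left(21 - 8\right) = \left(-3 + 2 \left(- \frac{1}{3}\right)\right) 6 + \left(21 - 8\right) = \left(-3 - \frac{2}{3}\right) 6 + 13 = \left(- \frac{11}{3}\right) 6 + 13 = -22 + 13 = -9$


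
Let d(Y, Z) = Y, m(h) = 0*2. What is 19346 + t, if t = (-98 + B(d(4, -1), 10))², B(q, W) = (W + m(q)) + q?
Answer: 26402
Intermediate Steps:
m(h) = 0
B(q, W) = W + q (B(q, W) = (W + 0) + q = W + q)
t = 7056 (t = (-98 + (10 + 4))² = (-98 + 14)² = (-84)² = 7056)
19346 + t = 19346 + 7056 = 26402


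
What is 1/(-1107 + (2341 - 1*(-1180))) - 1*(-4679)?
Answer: 11295107/2414 ≈ 4679.0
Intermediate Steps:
1/(-1107 + (2341 - 1*(-1180))) - 1*(-4679) = 1/(-1107 + (2341 + 1180)) + 4679 = 1/(-1107 + 3521) + 4679 = 1/2414 + 4679 = 11295107/2414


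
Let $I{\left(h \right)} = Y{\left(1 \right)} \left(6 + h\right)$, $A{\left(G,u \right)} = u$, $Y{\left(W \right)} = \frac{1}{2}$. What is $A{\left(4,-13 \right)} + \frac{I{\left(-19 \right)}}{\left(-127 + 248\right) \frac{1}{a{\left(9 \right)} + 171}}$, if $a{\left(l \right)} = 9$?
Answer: $- \frac{2743}{121} \approx -22.669$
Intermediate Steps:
$Y{\left(W \right)} = \frac{1}{2}$
$I{\left(h \right)} = 3 + \frac{h}{2}$ ($I{\left(h \right)} = \frac{6 + h}{2} = 3 + \frac{h}{2}$)
$A{\left(4,-13 \right)} + \frac{I{\left(-19 \right)}}{\left(-127 + 248\right) \frac{1}{a{\left(9 \right)} + 171}} = -13 + \frac{3 + \frac{1}{2} \left(-19\right)}{\left(-127 + 248\right) \frac{1}{9 + 171}} = -13 + \frac{3 - \frac{19}{2}}{121 \cdot \frac{1}{180}} = -13 + \frac{1}{121 \cdot \frac{1}{180}} \left(- \frac{13}{2}\right) = -13 + \frac{1}{\frac{121}{180}} \left(- \frac{13}{2}\right) = -13 + \frac{180}{121} \left(- \frac{13}{2}\right) = -13 - \frac{1170}{121} = - \frac{2743}{121}$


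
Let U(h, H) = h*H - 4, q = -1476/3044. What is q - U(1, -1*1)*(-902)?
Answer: -3432479/761 ≈ -4510.5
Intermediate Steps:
q = -369/761 (q = -1476*1/3044 = -369/761 ≈ -0.48489)
U(h, H) = -4 + H*h (U(h, H) = H*h - 4 = -4 + H*h)
q - U(1, -1*1)*(-902) = -369/761 - (-4 - 1*1*1)*(-902) = -369/761 - (-4 - 1*1)*(-902) = -369/761 - (-4 - 1)*(-902) = -369/761 - (-5)*(-902) = -369/761 - 1*4510 = -369/761 - 4510 = -3432479/761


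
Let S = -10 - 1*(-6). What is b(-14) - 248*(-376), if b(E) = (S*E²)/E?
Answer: 93304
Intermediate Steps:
S = -4 (S = -10 + 6 = -4)
b(E) = -4*E (b(E) = (-4*E²)/E = -4*E)
b(-14) - 248*(-376) = -4*(-14) - 248*(-376) = 56 + 93248 = 93304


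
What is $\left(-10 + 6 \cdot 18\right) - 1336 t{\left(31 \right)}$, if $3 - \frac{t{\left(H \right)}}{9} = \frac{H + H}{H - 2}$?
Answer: $- \frac{297758}{29} \approx -10268.0$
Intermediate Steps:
$t{\left(H \right)} = 27 - \frac{18 H}{-2 + H}$ ($t{\left(H \right)} = 27 - 9 \frac{H + H}{H - 2} = 27 - 9 \frac{2 H}{-2 + H} = 27 - \frac{18 H}{-2 + H}$)
$\left(-10 + 6 \cdot 18\right) - 1336 t{\left(31 \right)} = \left(-10 + 6 \cdot 18\right) - 1336 \frac{9 \left(-6 + 31\right)}{-2 + 31} = \left(-10 + 108\right) - 1336 \cdot 9 \cdot \frac{1}{29} \cdot 25 = 98 - 1336 \cdot 9 \cdot \frac{1}{29} \cdot 25 = 98 - \frac{300600}{29} = - \frac{297758}{29}$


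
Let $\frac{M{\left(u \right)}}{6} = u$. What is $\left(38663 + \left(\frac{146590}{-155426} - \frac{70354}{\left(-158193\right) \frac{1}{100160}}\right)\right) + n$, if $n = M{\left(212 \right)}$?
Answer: $\frac{1038552249648800}{12293652609} \approx 84479.0$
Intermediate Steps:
$M{\left(u \right)} = 6 u$
$n = 1272$ ($n = 6 \cdot 212 = 1272$)
$\left(38663 + \left(\frac{146590}{-155426} - \frac{70354}{\left(-158193\right) \frac{1}{100160}}\right)\right) + n = \left(38663 + \left(\frac{146590}{-155426} - \frac{70354}{\left(-158193\right) \frac{1}{100160}}\right)\right) + 1272 = \left(38663 - \left(\frac{73295}{77713} + \frac{70354}{\left(-158193\right) \frac{1}{100160}}\right)\right) + 1272 = \left(38663 - \left(\frac{73295}{77713} + \frac{70354}{- \frac{158193}{100160}}\right)\right) + 1272 = \left(38663 - - \frac{547605232708385}{12293652609}\right) + 1272 = \left(38663 + \left(- \frac{73295}{77713} + \frac{7046656640}{158193}\right)\right) + 1272 = \left(38663 + \frac{547605232708385}{12293652609}\right) + 1272 = \frac{1022914723530152}{12293652609} + 1272 = \frac{1038552249648800}{12293652609}$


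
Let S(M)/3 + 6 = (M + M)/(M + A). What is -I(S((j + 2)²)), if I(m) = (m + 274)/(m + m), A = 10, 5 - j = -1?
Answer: 2416/237 ≈ 10.194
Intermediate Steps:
j = 6 (j = 5 - 1*(-1) = 5 + 1 = 6)
S(M) = -18 + 6*M/(10 + M) (S(M) = -18 + 3*((M + M)/(M + 10)) = -18 + 3*((2*M)/(10 + M)) = -18 + 3*(2*M/(10 + M)) = -18 + 6*M/(10 + M))
I(m) = (274 + m)/(2*m) (I(m) = (274 + m)/((2*m)) = (274 + m)*(1/(2*m)) = (274 + m)/(2*m))
-I(S((j + 2)²)) = -(274 + 12*(-15 - (6 + 2)²)/(10 + (6 + 2)²))/(2*(12*(-15 - (6 + 2)²)/(10 + (6 + 2)²))) = -(274 + 12*(-15 - 1*8²)/(10 + 8²))/(2*(12*(-15 - 1*8²)/(10 + 8²))) = -(274 + 12*(-15 - 1*64)/(10 + 64))/(2*(12*(-15 - 1*64)/(10 + 64))) = -(274 + 12*(-15 - 64)/74)/(2*(12*(-15 - 64)/74)) = -(274 + 12*(1/74)*(-79))/(2*(12*(1/74)*(-79))) = -(274 - 474/37)/(2*(-474/37)) = -(-37)*9664/(2*474*37) = -1*(-2416/237) = 2416/237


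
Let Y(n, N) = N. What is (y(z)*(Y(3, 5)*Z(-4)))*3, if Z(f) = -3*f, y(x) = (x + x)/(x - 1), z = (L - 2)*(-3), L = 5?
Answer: 324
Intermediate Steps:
z = -9 (z = (5 - 2)*(-3) = 3*(-3) = -9)
y(x) = 2*x/(-1 + x) (y(x) = (2*x)/(-1 + x) = 2*x/(-1 + x))
(y(z)*(Y(3, 5)*Z(-4)))*3 = ((2*(-9)/(-1 - 9))*(5*(-3*(-4))))*3 = ((2*(-9)/(-10))*(5*12))*3 = ((2*(-9)*(-1/10))*60)*3 = ((9/5)*60)*3 = 108*3 = 324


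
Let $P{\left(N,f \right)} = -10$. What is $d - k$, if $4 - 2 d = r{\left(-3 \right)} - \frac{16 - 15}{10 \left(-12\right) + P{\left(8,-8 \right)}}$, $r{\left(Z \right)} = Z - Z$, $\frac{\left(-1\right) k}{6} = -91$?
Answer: $- \frac{141441}{260} \approx -544.0$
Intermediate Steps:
$k = 546$ ($k = \left(-6\right) \left(-91\right) = 546$)
$r{\left(Z \right)} = 0$
$d = \frac{519}{260}$ ($d = 2 - \frac{0 - \frac{16 - 15}{10 \left(-12\right) - 10}}{2} = 2 - \frac{0 - 1 \frac{1}{-120 - 10}}{2} = 2 - \frac{0 - 1 \frac{1}{-130}}{2} = 2 - \frac{0 - 1 \left(- \frac{1}{130}\right)}{2} = 2 - \frac{0 - - \frac{1}{130}}{2} = 2 - \frac{0 + \frac{1}{130}}{2} = 2 - \frac{1}{260} = \frac{519}{260} \approx 1.9962$)
$d - k = \frac{519}{260} - 546 = - \frac{141441}{260}$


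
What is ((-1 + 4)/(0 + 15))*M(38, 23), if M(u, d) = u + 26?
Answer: 64/5 ≈ 12.800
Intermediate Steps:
M(u, d) = 26 + u
((-1 + 4)/(0 + 15))*M(38, 23) = ((-1 + 4)/(0 + 15))*(26 + 38) = (3/15)*64 = (3*(1/15))*64 = (1/5)*64 = 64/5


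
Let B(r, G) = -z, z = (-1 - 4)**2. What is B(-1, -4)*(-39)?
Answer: 975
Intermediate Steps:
z = 25 (z = (-5)**2 = 25)
B(r, G) = -25 (B(r, G) = -1*25 = -25)
B(-1, -4)*(-39) = -25*(-39) = 975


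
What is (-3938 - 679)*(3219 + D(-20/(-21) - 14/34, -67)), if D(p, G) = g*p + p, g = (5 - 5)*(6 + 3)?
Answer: -1768889664/119 ≈ -1.4865e+7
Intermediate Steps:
g = 0 (g = 0*9 = 0)
D(p, G) = p (D(p, G) = 0*p + p = 0 + p = p)
(-3938 - 679)*(3219 + D(-20/(-21) - 14/34, -67)) = (-3938 - 679)*(3219 + (-20/(-21) - 14/34)) = -4617*(3219 + (-20*(-1/21) - 14*1/34)) = -4617*(3219 + (20/21 - 7/17)) = -4617*(3219 + 193/357) = -4617*1149376/357 = -1768889664/119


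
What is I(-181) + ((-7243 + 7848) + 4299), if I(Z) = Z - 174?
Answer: 4549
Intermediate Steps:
I(Z) = -174 + Z
I(-181) + ((-7243 + 7848) + 4299) = (-174 - 181) + ((-7243 + 7848) + 4299) = -355 + (605 + 4299) = -355 + 4904 = 4549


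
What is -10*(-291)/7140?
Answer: 97/238 ≈ 0.40756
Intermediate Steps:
-10*(-291)/7140 = 2910*(1/7140) = 97/238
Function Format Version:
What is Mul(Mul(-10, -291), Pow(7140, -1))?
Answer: Rational(97, 238) ≈ 0.40756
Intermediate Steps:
Mul(Mul(-10, -291), Pow(7140, -1)) = Mul(2910, Rational(1, 7140)) = Rational(97, 238)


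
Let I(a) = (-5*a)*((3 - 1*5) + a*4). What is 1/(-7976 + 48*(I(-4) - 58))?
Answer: -1/28040 ≈ -3.5663e-5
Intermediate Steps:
I(a) = -5*a*(-2 + 4*a) (I(a) = (-5*a)*((3 - 5) + 4*a) = (-5*a)*(-2 + 4*a) = -5*a*(-2 + 4*a))
1/(-7976 + 48*(I(-4) - 58)) = 1/(-7976 + 48*(10*(-4)*(1 - 2*(-4)) - 58)) = 1/(-7976 + 48*(10*(-4)*(1 + 8) - 58)) = 1/(-7976 + 48*(10*(-4)*9 - 58)) = 1/(-7976 + 48*(-360 - 58)) = 1/(-7976 + 48*(-418)) = 1/(-7976 - 20064) = 1/(-28040) = -1/28040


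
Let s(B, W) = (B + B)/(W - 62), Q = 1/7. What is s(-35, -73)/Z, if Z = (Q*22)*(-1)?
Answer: -49/297 ≈ -0.16498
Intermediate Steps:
Q = ⅐ ≈ 0.14286
s(B, W) = 2*B/(-62 + W) (s(B, W) = (2*B)/(-62 + W) = 2*B/(-62 + W))
Z = -22/7 (Z = ((⅐)*22)*(-1) = (22/7)*(-1) = -22/7 ≈ -3.1429)
s(-35, -73)/Z = (2*(-35)/(-62 - 73))/(-22/7) = (2*(-35)/(-135))*(-7/22) = (2*(-35)*(-1/135))*(-7/22) = (14/27)*(-7/22) = -49/297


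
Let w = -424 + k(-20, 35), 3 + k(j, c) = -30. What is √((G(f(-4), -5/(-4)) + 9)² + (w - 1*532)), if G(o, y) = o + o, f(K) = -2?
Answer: 2*I*√241 ≈ 31.048*I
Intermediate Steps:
k(j, c) = -33 (k(j, c) = -3 - 30 = -33)
G(o, y) = 2*o
w = -457 (w = -424 - 33 = -457)
√((G(f(-4), -5/(-4)) + 9)² + (w - 1*532)) = √((2*(-2) + 9)² + (-457 - 1*532)) = √((-4 + 9)² + (-457 - 532)) = √(5² - 989) = √(25 - 989) = √(-964) = 2*I*√241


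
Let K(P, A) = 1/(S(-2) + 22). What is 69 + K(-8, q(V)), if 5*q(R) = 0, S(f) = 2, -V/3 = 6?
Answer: 1657/24 ≈ 69.042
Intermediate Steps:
V = -18 (V = -3*6 = -18)
q(R) = 0 (q(R) = (1/5)*0 = 0)
K(P, A) = 1/24 (K(P, A) = 1/(2 + 22) = 1/24)
69 + K(-8, q(V)) = 69 + 1/24 = 1657/24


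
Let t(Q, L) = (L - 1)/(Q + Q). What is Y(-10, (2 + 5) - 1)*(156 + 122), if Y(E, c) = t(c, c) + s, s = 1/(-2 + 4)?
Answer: 1529/6 ≈ 254.83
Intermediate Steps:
t(Q, L) = (-1 + L)/(2*Q) (t(Q, L) = (-1 + L)/((2*Q)) = (-1 + L)*(1/(2*Q)) = (-1 + L)/(2*Q))
s = ½ (s = 1/2 = ½ ≈ 0.50000)
Y(E, c) = ½ + (-1 + c)/(2*c) (Y(E, c) = (-1 + c)/(2*c) + ½ = ½ + (-1 + c)/(2*c))
Y(-10, (2 + 5) - 1)*(156 + 122) = ((-½ + ((2 + 5) - 1))/((2 + 5) - 1))*(156 + 122) = ((-½ + (7 - 1))/(7 - 1))*278 = ((-½ + 6)/6)*278 = ((⅙)*(11/2))*278 = (11/12)*278 = 1529/6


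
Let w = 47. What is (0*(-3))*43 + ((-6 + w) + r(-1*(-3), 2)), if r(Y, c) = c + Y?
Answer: 46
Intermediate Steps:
r(Y, c) = Y + c
(0*(-3))*43 + ((-6 + w) + r(-1*(-3), 2)) = (0*(-3))*43 + ((-6 + 47) + (-1*(-3) + 2)) = 0*43 + (41 + (3 + 2)) = 0 + (41 + 5) = 0 + 46 = 46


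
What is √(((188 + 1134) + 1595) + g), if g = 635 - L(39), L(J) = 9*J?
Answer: √3201 ≈ 56.577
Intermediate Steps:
g = 284 (g = 635 - 9*39 = 635 - 1*351 = 635 - 351 = 284)
√(((188 + 1134) + 1595) + g) = √(((188 + 1134) + 1595) + 284) = √((1322 + 1595) + 284) = √(2917 + 284) = √3201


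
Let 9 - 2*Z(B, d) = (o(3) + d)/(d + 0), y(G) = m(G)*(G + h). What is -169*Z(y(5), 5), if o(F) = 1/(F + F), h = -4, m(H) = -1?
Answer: -40391/60 ≈ -673.18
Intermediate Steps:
o(F) = 1/(2*F)
y(G) = 4 - G (y(G) = -(G - 4) = -(-4 + G) = 4 - G)
Z(B, d) = 9/2 - (1/6 + d)/(2*d) (Z(B, d) = 9/2 - ((1/2)/3 + d)/(2*(d + 0)) = 9/2 - ((1/2)*(1/3) + d)/(2*d) = 9/2 - (1/6 + d)/(2*d))
-169*Z(y(5), 5) = -169*(4 - 1/12/5) = -169*(4 - 1/12*1/5) = -169*(4 - 1/60) = -169*239/60 = -40391/60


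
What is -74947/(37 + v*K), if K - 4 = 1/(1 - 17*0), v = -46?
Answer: 74947/193 ≈ 388.33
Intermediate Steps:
K = 5 (K = 4 + 1/(1 - 17*0) = 4 + 1/(1 + 0) = 4 + 1/1 = 4 + 1 = 5)
-74947/(37 + v*K) = -74947/(37 - 46*5) = -74947/(37 - 230) = -74947/(-193) = -74947*(-1/193) = 74947/193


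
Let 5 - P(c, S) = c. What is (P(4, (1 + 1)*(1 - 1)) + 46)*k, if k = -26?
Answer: -1222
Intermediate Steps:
P(c, S) = 5 - c
(P(4, (1 + 1)*(1 - 1)) + 46)*k = ((5 - 1*4) + 46)*(-26) = ((5 - 4) + 46)*(-26) = (1 + 46)*(-26) = 47*(-26) = -1222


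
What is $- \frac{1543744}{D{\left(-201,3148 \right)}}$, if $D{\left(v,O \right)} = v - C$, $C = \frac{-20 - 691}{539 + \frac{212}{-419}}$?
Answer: $\frac{21769588436}{2815845} \approx 7731.1$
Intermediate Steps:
$C = - \frac{297909}{225629}$ ($C = - \frac{711}{539 + 212 \left(- \frac{1}{419}\right)} = - \frac{711}{539 - \frac{212}{419}} = - \frac{711}{\frac{225629}{419}} = \left(-711\right) \frac{419}{225629} = - \frac{297909}{225629} \approx -1.3203$)
$D{\left(v,O \right)} = \frac{297909}{225629} + v$ ($D{\left(v,O \right)} = v - - \frac{297909}{225629} = v + \frac{297909}{225629} = \frac{297909}{225629} + v$)
$- \frac{1543744}{D{\left(-201,3148 \right)}} = - \frac{1543744}{\frac{297909}{225629} - 201} = - \frac{1543744}{- \frac{45053520}{225629}} = \left(-1543744\right) \left(- \frac{225629}{45053520}\right) = \frac{21769588436}{2815845}$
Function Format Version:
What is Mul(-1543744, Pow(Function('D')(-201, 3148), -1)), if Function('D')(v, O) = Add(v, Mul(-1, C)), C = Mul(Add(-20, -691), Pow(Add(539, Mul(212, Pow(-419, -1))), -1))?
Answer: Rational(21769588436, 2815845) ≈ 7731.1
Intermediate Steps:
C = Rational(-297909, 225629) (C = Mul(-711, Pow(Add(539, Mul(212, Rational(-1, 419))), -1)) = Mul(-711, Pow(Add(539, Rational(-212, 419)), -1)) = Mul(-711, Pow(Rational(225629, 419), -1)) = Mul(-711, Rational(419, 225629)) = Rational(-297909, 225629) ≈ -1.3203)
Function('D')(v, O) = Add(Rational(297909, 225629), v) (Function('D')(v, O) = Add(v, Mul(-1, Rational(-297909, 225629))) = Add(v, Rational(297909, 225629)) = Add(Rational(297909, 225629), v))
Mul(-1543744, Pow(Function('D')(-201, 3148), -1)) = Mul(-1543744, Pow(Add(Rational(297909, 225629), -201), -1)) = Mul(-1543744, Pow(Rational(-45053520, 225629), -1)) = Mul(-1543744, Rational(-225629, 45053520)) = Rational(21769588436, 2815845)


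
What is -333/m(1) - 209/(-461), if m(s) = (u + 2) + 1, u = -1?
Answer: -153095/922 ≈ -166.05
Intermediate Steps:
m(s) = 2 (m(s) = (-1 + 2) + 1 = 1 + 1 = 2)
-333/m(1) - 209/(-461) = -333/2 - 209/(-461) = -333*1/2 - 209*(-1/461) = -333/2 + 209/461 = -153095/922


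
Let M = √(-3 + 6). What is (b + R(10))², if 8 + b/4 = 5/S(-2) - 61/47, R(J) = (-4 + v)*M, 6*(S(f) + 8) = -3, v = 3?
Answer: 1000222419/638401 + 63192*√3/799 ≈ 1703.7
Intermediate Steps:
M = √3 ≈ 1.7320
S(f) = -17/2 (S(f) = -8 + (⅙)*(-3) = -8 - ½ = -17/2)
R(J) = -√3 (R(J) = (-4 + 3)*√3 = -√3)
b = -31596/799 (b = -32 + 4*(5/(-17/2) - 61/47) = -32 + 4*(5*(-2/17) - 61*1/47) = -32 + 4*(-10/17 - 61/47) = -32 + 4*(-1507/799) = -32 - 6028/799 = -31596/799 ≈ -39.544)
(b + R(10))² = (-31596/799 - √3)²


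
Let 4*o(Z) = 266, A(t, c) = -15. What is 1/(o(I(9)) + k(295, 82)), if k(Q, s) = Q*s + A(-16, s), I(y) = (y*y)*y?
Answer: 2/48483 ≈ 4.1252e-5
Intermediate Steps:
I(y) = y**3 (I(y) = y**2*y = y**3)
o(Z) = 133/2 (o(Z) = (1/4)*266 = 133/2)
k(Q, s) = -15 + Q*s (k(Q, s) = Q*s - 15 = -15 + Q*s)
1/(o(I(9)) + k(295, 82)) = 1/(133/2 + (-15 + 295*82)) = 1/(133/2 + (-15 + 24190)) = 1/(133/2 + 24175) = 1/(48483/2) = 2/48483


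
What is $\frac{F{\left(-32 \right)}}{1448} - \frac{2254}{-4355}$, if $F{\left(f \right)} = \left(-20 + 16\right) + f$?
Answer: $\frac{776753}{1576510} \approx 0.4927$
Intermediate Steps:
$F{\left(f \right)} = -4 + f$
$\frac{F{\left(-32 \right)}}{1448} - \frac{2254}{-4355} = \frac{-4 - 32}{1448} - \frac{2254}{-4355} = \left(-36\right) \frac{1}{1448} - - \frac{2254}{4355} = - \frac{9}{362} + \frac{2254}{4355} = \frac{776753}{1576510}$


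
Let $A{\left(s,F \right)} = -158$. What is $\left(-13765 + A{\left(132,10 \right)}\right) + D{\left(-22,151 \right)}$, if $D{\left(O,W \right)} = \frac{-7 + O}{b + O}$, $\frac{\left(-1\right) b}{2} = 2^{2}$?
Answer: $- \frac{417661}{30} \approx -13922.0$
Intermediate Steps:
$b = -8$ ($b = - 2 \cdot 2^{2} = \left(-2\right) 4 = -8$)
$D{\left(O,W \right)} = \frac{-7 + O}{-8 + O}$
$\left(-13765 + A{\left(132,10 \right)}\right) + D{\left(-22,151 \right)} = \left(-13765 - 158\right) + \frac{-7 - 22}{-8 - 22} = -13923 + \frac{1}{-30} \left(-29\right) = -13923 - - \frac{29}{30} = -13923 + \frac{29}{30} = - \frac{417661}{30}$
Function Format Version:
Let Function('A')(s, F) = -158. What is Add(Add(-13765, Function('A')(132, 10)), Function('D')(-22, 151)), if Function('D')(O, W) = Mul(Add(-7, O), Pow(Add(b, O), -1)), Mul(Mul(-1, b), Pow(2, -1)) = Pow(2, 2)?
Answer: Rational(-417661, 30) ≈ -13922.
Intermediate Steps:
b = -8 (b = Mul(-2, Pow(2, 2)) = Mul(-2, 4) = -8)
Function('D')(O, W) = Mul(Pow(Add(-8, O), -1), Add(-7, O)) (Function('D')(O, W) = Mul(Add(-7, O), Pow(Add(-8, O), -1)) = Mul(Pow(Add(-8, O), -1), Add(-7, O)))
Add(Add(-13765, Function('A')(132, 10)), Function('D')(-22, 151)) = Add(Add(-13765, -158), Mul(Pow(Add(-8, -22), -1), Add(-7, -22))) = Add(-13923, Mul(Pow(-30, -1), -29)) = Add(-13923, Mul(Rational(-1, 30), -29)) = Add(-13923, Rational(29, 30)) = Rational(-417661, 30)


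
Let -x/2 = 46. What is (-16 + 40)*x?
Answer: -2208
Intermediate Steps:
x = -92 (x = -2*46 = -92)
(-16 + 40)*x = (-16 + 40)*(-92) = 24*(-92) = -2208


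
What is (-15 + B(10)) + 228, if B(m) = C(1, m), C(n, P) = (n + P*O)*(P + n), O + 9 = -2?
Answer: -986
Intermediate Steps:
O = -11 (O = -9 - 2 = -11)
C(n, P) = (P + n)*(n - 11*P) (C(n, P) = (n + P*(-11))*(P + n) = (n - 11*P)*(P + n) = (P + n)*(n - 11*P))
B(m) = 1 - 11*m**2 - 10*m (B(m) = 1**2 - 11*m**2 - 10*m*1 = 1 - 11*m**2 - 10*m)
(-15 + B(10)) + 228 = (-15 + (1 - 11*10**2 - 10*10)) + 228 = (-15 + (1 - 11*100 - 100)) + 228 = (-15 + (1 - 1100 - 100)) + 228 = (-15 - 1199) + 228 = -1214 + 228 = -986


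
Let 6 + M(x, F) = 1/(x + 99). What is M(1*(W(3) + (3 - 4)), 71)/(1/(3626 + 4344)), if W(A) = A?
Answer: -4821850/101 ≈ -47741.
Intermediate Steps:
M(x, F) = -6 + 1/(99 + x) (M(x, F) = -6 + 1/(x + 99) = -6 + 1/(99 + x))
M(1*(W(3) + (3 - 4)), 71)/(1/(3626 + 4344)) = ((-593 - 6*(3 + (3 - 4)))/(99 + 1*(3 + (3 - 4))))/(1/(3626 + 4344)) = ((-593 - 6*(3 - 1))/(99 + 1*(3 - 1)))/(1/7970) = ((-593 - 6*2)/(99 + 1*2))/(1/7970) = ((-593 - 6*2)/(99 + 2))*7970 = ((-593 - 12)/101)*7970 = ((1/101)*(-605))*7970 = -605/101*7970 = -4821850/101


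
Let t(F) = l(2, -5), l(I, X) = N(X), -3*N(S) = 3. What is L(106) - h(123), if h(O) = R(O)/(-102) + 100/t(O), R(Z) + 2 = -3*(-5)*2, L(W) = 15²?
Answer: 16589/51 ≈ 325.27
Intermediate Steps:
L(W) = 225
N(S) = -1 (N(S) = -⅓*3 = -1)
l(I, X) = -1
t(F) = -1
R(Z) = 28 (R(Z) = -2 - 3*(-5)*2 = -2 + 15*2 = -2 + 30 = 28)
h(O) = -5114/51 (h(O) = 28/(-102) + 100/(-1) = 28*(-1/102) + 100*(-1) = -14/51 - 100 = -5114/51)
L(106) - h(123) = 225 - 1*(-5114/51) = 225 + 5114/51 = 16589/51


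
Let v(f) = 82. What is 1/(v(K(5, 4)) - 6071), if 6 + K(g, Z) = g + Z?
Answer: -1/5989 ≈ -0.00016697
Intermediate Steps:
K(g, Z) = -6 + Z + g (K(g, Z) = -6 + (g + Z) = -6 + (Z + g) = -6 + Z + g)
1/(v(K(5, 4)) - 6071) = 1/(82 - 6071) = 1/(-5989) = -1/5989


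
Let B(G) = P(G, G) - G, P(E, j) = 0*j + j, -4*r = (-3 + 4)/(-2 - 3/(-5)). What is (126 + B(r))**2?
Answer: 15876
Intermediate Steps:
r = 5/28 (r = -(-3 + 4)/(4*(-2 - 3/(-5))) = -1/(4*(-2 - 3*(-1/5))) = -1/(4*(-2 + 3/5)) = -1/(4*(-7/5)) = -(-5)/(4*7) = -1/4*(-5/7) = 5/28 ≈ 0.17857)
P(E, j) = j (P(E, j) = 0 + j = j)
B(G) = 0 (B(G) = G - G = 0)
(126 + B(r))**2 = (126 + 0)**2 = 126**2 = 15876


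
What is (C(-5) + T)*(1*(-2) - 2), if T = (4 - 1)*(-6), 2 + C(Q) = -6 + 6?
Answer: 80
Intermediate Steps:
C(Q) = -2 (C(Q) = -2 + (-6 + 6) = -2 + 0 = -2)
T = -18 (T = 3*(-6) = -18)
(C(-5) + T)*(1*(-2) - 2) = (-2 - 18)*(1*(-2) - 2) = -20*(-2 - 2) = -20*(-4) = 80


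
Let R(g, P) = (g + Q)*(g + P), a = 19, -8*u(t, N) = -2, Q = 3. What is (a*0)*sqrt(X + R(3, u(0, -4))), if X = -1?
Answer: 0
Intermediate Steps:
u(t, N) = 1/4 (u(t, N) = -1/8*(-2) = 1/4)
R(g, P) = (3 + g)*(P + g) (R(g, P) = (g + 3)*(g + P) = (3 + g)*(P + g))
(a*0)*sqrt(X + R(3, u(0, -4))) = (19*0)*sqrt(-1 + (3**2 + 3*(1/4) + 3*3 + (1/4)*3)) = 0*sqrt(-1 + (9 + 3/4 + 9 + 3/4)) = 0*sqrt(-1 + 39/2) = 0*sqrt(37/2) = 0*(sqrt(74)/2) = 0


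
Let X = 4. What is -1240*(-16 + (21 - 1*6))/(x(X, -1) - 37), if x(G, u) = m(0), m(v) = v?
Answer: -1240/37 ≈ -33.513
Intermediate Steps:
x(G, u) = 0
-1240*(-16 + (21 - 1*6))/(x(X, -1) - 37) = -1240*(-16 + (21 - 1*6))/(0 - 37) = -1240*(-16 + (21 - 6))/(-37) = -1240*(-16 + 15)*(-1)/37 = -(-1240)*(-1)/37 = -1240*1/37 = -1240/37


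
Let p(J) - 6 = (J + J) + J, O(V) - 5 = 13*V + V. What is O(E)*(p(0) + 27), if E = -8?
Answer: -3531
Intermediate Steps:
O(V) = 5 + 14*V (O(V) = 5 + (13*V + V) = 5 + 14*V)
p(J) = 6 + 3*J (p(J) = 6 + ((J + J) + J) = 6 + (2*J + J) = 6 + 3*J)
O(E)*(p(0) + 27) = (5 + 14*(-8))*((6 + 3*0) + 27) = (5 - 112)*((6 + 0) + 27) = -107*(6 + 27) = -107*33 = -3531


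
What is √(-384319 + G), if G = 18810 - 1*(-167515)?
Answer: I*√197994 ≈ 444.97*I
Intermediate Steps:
G = 186325 (G = 18810 + 167515 = 186325)
√(-384319 + G) = √(-384319 + 186325) = √(-197994) = I*√197994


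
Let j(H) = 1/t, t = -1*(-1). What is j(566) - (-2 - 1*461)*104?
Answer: 48153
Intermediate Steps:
t = 1
j(H) = 1 (j(H) = 1/1 = 1)
j(566) - (-2 - 1*461)*104 = 1 - (-2 - 1*461)*104 = 1 - (-2 - 461)*104 = 1 - (-463)*104 = 1 - 1*(-48152) = 1 + 48152 = 48153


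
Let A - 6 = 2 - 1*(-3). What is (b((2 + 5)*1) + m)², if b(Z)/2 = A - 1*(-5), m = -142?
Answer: 12100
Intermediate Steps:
A = 11 (A = 6 + (2 - 1*(-3)) = 6 + (2 + 3) = 6 + 5 = 11)
b(Z) = 32 (b(Z) = 2*(11 - 1*(-5)) = 2*(11 + 5) = 2*16 = 32)
(b((2 + 5)*1) + m)² = (32 - 142)² = (-110)² = 12100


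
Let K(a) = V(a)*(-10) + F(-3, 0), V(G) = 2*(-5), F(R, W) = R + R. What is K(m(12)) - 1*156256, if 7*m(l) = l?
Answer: -156162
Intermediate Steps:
m(l) = l/7
F(R, W) = 2*R
V(G) = -10
K(a) = 94 (K(a) = -10*(-10) + 2*(-3) = 100 - 6 = 94)
K(m(12)) - 1*156256 = 94 - 1*156256 = 94 - 156256 = -156162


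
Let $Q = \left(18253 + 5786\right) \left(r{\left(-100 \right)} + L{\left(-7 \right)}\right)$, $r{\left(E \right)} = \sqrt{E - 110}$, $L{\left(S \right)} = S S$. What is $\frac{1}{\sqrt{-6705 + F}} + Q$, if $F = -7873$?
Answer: $1177911 + 24039 i \sqrt{210} - \frac{i \sqrt{14578}}{14578} \approx 1.1779 \cdot 10^{6} + 3.4836 \cdot 10^{5} i$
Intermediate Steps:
$L{\left(S \right)} = S^{2}$
$r{\left(E \right)} = \sqrt{-110 + E}$
$Q = 1177911 + 24039 i \sqrt{210}$ ($Q = \left(18253 + 5786\right) \left(\sqrt{-110 - 100} + \left(-7\right)^{2}\right) = 24039 \left(\sqrt{-210} + 49\right) = 24039 \left(i \sqrt{210} + 49\right) = 24039 \left(49 + i \sqrt{210}\right) = 1177911 + 24039 i \sqrt{210} \approx 1.1779 \cdot 10^{6} + 3.4836 \cdot 10^{5} i$)
$\frac{1}{\sqrt{-6705 + F}} + Q = \frac{1}{\sqrt{-6705 - 7873}} + \left(1177911 + 24039 i \sqrt{210}\right) = \frac{1}{\sqrt{-14578}} + \left(1177911 + 24039 i \sqrt{210}\right) = \frac{1}{i \sqrt{14578}} + \left(1177911 + 24039 i \sqrt{210}\right) = - \frac{i \sqrt{14578}}{14578} + \left(1177911 + 24039 i \sqrt{210}\right) = 1177911 + 24039 i \sqrt{210} - \frac{i \sqrt{14578}}{14578}$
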